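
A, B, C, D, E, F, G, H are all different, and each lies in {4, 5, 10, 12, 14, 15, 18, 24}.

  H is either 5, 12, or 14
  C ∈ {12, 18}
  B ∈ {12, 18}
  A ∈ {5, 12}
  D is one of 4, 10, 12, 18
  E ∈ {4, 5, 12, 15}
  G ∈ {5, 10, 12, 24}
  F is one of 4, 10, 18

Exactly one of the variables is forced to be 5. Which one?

A

The 8 variables together cover exactly {4, 5, 10, 12, 14, 15, 18, 24} — 8 values for 8 variables — and 14 appears only in H's list, so H = 14.
The 7 still-open variables together cover exactly {4, 5, 10, 12, 15, 18, 24} — 7 values for 7 variables — and 15 appears only in E's list, so E = 15.
Among the 6 still-open variables, 24 fits only G (and all 6 values in {4, 5, 10, 12, 18, 24} must be used), so G = 24.
The 5 still-open variables together cover exactly {4, 5, 10, 12, 18} — 5 values for 5 variables — and 5 appears only in A's list, so A = 5.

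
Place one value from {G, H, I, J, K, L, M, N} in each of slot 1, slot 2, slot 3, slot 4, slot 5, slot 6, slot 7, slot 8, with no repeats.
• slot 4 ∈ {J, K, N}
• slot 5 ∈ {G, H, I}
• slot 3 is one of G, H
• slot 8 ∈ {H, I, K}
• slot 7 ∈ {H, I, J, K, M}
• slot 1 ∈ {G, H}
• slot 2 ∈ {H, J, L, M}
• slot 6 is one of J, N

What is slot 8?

K

The 8 variables draw from only 8 values {G, H, I, J, K, L, M, N}, so each is used; only slot 2 can be L, hence slot 2 = L.
Among the 7 still-open variables, M fits only slot 7 (and all 7 values in {G, H, I, J, K, M, N} must be used), so slot 7 = M.
The 2 variables slot 1 and slot 3 are confined to {G, H}, which locks those values in; drop them from slot 5, slot 8.
slot 5's domain is down to {I}, so slot 5 = I. Strike I from slot 8.
So slot 8 = K.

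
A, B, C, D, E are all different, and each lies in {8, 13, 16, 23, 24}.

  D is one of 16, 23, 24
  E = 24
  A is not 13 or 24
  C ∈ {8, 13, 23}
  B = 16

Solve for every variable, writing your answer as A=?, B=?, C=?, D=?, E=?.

A=8, B=16, C=13, D=23, E=24

B has just one choice, so B = 16. Strike 16 from A, D.
E must be 24 (only option left). Eliminate 24 elsewhere: D.
D must be 23 (only option left). Remove 23 from A, C.
A has just one choice, so A = 8. Strike 8 from C.
C has just one choice, so C = 13.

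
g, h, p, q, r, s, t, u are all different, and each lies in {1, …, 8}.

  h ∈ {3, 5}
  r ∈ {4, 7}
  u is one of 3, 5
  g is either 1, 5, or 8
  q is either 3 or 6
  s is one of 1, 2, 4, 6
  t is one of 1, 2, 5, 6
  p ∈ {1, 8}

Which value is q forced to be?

6

The 8 variables together cover exactly {1, 2, 3, 4, 5, 6, 7, 8} — 8 values for 8 variables — and 7 appears only in r's list, so r = 7.
Among the 7 still-open variables, 4 fits only s (and all 7 values in {1, 2, 3, 4, 5, 6, 8} must be used), so s = 4.
Among the 6 still-open variables, 2 fits only t (and all 6 values in {1, 2, 3, 5, 6, 8} must be used), so t = 2.
Among the 5 still-open variables, 6 fits only q (and all 5 values in {1, 3, 5, 6, 8} must be used), so q = 6.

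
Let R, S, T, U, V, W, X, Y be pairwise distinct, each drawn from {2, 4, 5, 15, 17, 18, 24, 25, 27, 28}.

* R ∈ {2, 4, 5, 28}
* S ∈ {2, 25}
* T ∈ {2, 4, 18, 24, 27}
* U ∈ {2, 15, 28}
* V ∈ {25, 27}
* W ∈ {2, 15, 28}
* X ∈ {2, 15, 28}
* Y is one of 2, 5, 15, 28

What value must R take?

4

U, W, X between them cover only {2, 15, 28} — a naked triple. Remove those values from R, S, T, Y.
S has just one choice, so S = 25. Eliminate 25 elsewhere: V.
That leaves V = 27. Remove 27 from T.
Y must be 5 (only option left). So R can't be 5.
So R = 4.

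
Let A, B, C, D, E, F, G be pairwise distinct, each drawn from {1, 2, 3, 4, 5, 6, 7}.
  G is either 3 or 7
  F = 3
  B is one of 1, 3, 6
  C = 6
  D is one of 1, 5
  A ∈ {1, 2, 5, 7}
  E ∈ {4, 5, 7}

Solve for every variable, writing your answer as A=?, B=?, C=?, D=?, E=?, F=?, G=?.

C has just one choice, so C = 6. Strike 6 from B.
F must be 3 (only option left). Eliminate 3 elsewhere: B, G.
G must be 7 (only option left). Eliminate 7 elsewhere: A, E.
B has just one choice, so B = 1. Eliminate 1 elsewhere: A, D.
D must be 5 (only option left). Remove 5 from A, E.
E must be 4 (only option left).
A must be 2 (only option left).

A=2, B=1, C=6, D=5, E=4, F=3, G=7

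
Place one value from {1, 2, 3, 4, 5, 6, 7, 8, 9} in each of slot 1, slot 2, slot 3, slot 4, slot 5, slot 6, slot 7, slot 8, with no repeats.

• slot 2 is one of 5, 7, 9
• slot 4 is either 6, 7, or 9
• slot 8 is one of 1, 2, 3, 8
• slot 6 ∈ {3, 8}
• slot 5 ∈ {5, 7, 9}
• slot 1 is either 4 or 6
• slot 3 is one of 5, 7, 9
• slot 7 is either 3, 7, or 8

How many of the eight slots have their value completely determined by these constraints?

2

slot 2, slot 3, slot 5 share exactly the 3 values {5, 7, 9}; by pigeonhole those values go to them, so strike 5, 7, 9 from slot 4, slot 7.
That leaves slot 4 = 6. Strike 6 from slot 1.
slot 1 has just one choice, so slot 1 = 4.
slot 6 and slot 7 between them cover only {3, 8} — a naked pair. Remove those values from slot 8.
Determined: slot 1=4, slot 4=6. The other slots each still have more than one consistent value. That makes 2.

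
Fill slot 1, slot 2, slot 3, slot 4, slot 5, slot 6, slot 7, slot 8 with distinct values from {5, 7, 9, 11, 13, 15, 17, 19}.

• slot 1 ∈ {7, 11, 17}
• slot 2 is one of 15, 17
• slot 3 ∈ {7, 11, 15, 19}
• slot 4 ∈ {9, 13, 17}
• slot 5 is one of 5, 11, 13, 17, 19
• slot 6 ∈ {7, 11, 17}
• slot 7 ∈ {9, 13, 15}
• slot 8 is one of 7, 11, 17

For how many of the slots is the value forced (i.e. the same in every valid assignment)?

3

The 8 variables together cover exactly {5, 7, 9, 11, 13, 15, 17, 19} — 8 values for 8 variables — and 5 appears only in slot 5's list, so slot 5 = 5.
Among the 7 still-open variables, 19 fits only slot 3 (and all 7 values in {7, 9, 11, 13, 15, 17, 19} must be used), so slot 3 = 19.
slot 1, slot 6, slot 8 share exactly the 3 values {7, 11, 17}; by pigeonhole those values go to them, so strike 7, 11, 17 from slot 2, slot 4.
slot 2's domain is down to {15}, so slot 2 = 15. Strike 15 from slot 7.
Determined: slot 2=15, slot 3=19, slot 5=5. The other slots each still have more than one consistent value. That makes 3.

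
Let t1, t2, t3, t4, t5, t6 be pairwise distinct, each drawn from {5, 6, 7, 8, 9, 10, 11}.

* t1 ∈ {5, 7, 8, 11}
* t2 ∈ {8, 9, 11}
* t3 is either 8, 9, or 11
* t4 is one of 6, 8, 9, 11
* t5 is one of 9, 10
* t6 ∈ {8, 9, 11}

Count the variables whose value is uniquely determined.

The 3 variables t2, t3, t6 are confined to {8, 9, 11}, which locks those values in; drop them from t1, t4, t5.
t4 must be 6 (only option left).
t5's domain is down to {10}, so t5 = 10.
Determined: t4=6, t5=10. The other variables each still have more than one consistent value. That makes 2.

2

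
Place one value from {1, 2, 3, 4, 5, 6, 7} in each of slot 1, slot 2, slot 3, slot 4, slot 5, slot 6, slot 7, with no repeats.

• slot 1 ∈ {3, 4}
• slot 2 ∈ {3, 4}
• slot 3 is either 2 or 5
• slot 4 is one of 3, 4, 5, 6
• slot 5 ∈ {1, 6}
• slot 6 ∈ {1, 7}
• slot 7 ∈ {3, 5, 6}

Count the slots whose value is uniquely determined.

3

The 7 variables together cover exactly {1, 2, 3, 4, 5, 6, 7} — 7 values for 7 variables — and 2 appears only in slot 3's list, so slot 3 = 2.
The 6 still-open variables together cover exactly {1, 3, 4, 5, 6, 7} — 6 values for 6 variables — and 7 appears only in slot 6's list, so slot 6 = 7.
The 5 still-open variables together cover exactly {1, 3, 4, 5, 6} — 5 values for 5 variables — and 1 appears only in slot 5's list, so slot 5 = 1.
slot 1 and slot 2 between them cover only {3, 4} — a naked pair. Remove those values from slot 4, slot 7.
Determined: slot 3=2, slot 5=1, slot 6=7. The other slots each still have more than one consistent value. That makes 3.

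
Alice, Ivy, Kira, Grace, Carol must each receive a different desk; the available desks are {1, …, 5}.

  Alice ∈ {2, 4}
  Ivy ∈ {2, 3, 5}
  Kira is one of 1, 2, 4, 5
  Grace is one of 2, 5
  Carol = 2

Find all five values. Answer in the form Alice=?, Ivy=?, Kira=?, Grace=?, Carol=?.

Alice=4, Ivy=3, Kira=1, Grace=5, Carol=2

Carol's domain is down to {2}, so Carol = 2. Strike 2 from Alice, Ivy, Kira, Grace.
Alice must be 4 (only option left). Strike 4 from Kira.
That leaves Grace = 5. Remove 5 from Ivy, Kira.
Ivy's domain is down to {3}, so Ivy = 3.
That leaves Kira = 1.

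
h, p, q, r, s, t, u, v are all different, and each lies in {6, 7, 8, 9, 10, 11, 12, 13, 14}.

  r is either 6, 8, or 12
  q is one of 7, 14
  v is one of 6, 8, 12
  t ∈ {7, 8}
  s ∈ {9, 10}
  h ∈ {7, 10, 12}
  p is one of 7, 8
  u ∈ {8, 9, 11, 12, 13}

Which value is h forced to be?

p and t share exactly the 2 values {7, 8}; by pigeonhole those values go to them, so strike 7, 8 from h, q, r, u, v.
q has just one choice, so q = 14.
r and v share exactly the 2 values {6, 12}; by pigeonhole those values go to them, so strike 6, 12 from h, u.
So h = 10.

10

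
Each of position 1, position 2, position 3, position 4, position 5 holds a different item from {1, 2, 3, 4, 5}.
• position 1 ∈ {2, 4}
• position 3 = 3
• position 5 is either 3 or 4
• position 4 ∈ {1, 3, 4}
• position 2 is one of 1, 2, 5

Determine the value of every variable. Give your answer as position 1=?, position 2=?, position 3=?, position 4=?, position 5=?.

position 1=2, position 2=5, position 3=3, position 4=1, position 5=4

position 3 has just one choice, so position 3 = 3. Strike 3 from position 4, position 5.
position 5's domain is down to {4}, so position 5 = 4. Strike 4 from position 1, position 4.
position 1 has just one choice, so position 1 = 2. So position 2 can't be 2.
position 4 has just one choice, so position 4 = 1. Remove 1 from position 2.
That leaves position 2 = 5.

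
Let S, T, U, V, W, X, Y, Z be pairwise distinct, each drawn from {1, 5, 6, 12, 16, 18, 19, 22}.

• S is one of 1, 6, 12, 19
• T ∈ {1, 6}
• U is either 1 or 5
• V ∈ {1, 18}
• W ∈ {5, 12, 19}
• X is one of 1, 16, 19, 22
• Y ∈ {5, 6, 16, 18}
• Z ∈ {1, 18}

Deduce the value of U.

5

Among the 8 variables, 22 fits only X (and all 8 values in {1, 5, 6, 12, 16, 18, 19, 22} must be used), so X = 22.
The 7 still-open variables draw from only 7 values {1, 5, 6, 12, 16, 18, 19}, so each is used; only Y can be 16, hence Y = 16.
V and Z between them cover only {1, 18} — a naked pair. Remove those values from S, T, U.
So U = 5.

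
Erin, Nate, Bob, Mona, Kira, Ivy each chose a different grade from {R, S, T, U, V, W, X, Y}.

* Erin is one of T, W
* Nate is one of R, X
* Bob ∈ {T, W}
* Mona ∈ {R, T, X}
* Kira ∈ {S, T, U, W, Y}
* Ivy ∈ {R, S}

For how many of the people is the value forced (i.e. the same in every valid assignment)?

Erin and Bob share exactly the 2 values {T, W}; by pigeonhole those values go to them, so strike T, W from Mona, Kira.
Nate and Mona between them cover only {R, X} — a naked pair. Remove those values from Ivy.
That leaves Ivy = S. Remove S from Kira.
Determined: Ivy=S. The other people each still have more than one consistent value. That makes 1.

1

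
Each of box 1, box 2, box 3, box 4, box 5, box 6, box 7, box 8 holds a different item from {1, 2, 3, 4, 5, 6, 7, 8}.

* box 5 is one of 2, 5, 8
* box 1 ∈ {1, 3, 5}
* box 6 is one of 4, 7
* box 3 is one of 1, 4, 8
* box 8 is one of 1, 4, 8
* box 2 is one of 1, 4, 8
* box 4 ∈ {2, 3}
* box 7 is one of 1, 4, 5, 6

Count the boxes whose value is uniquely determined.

Among the 8 variables, 6 fits only box 7 (and all 8 values in {1, 2, 3, 4, 5, 6, 7, 8} must be used), so box 7 = 6.
Among the 7 still-open variables, 7 fits only box 6 (and all 7 values in {1, 2, 3, 4, 5, 7, 8} must be used), so box 6 = 7.
The 3 variables box 2, box 3, box 8 are confined to {1, 4, 8}, which locks those values in; drop them from box 1, box 5.
Determined: box 6=7, box 7=6. The other boxes each still have more than one consistent value. That makes 2.

2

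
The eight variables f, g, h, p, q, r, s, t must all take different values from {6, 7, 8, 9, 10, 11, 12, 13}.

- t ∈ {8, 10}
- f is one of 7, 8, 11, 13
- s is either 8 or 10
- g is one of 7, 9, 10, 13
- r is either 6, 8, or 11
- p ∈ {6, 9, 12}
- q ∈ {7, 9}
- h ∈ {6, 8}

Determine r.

The 8 variables draw from only 8 values {6, 7, 8, 9, 10, 11, 12, 13}, so each is used; only p can be 12, hence p = 12.
s and t share exactly the 2 values {8, 10}; by pigeonhole those values go to them, so strike 8, 10 from f, g, h, r.
h has just one choice, so h = 6. Remove 6 from r.
So r = 11.

11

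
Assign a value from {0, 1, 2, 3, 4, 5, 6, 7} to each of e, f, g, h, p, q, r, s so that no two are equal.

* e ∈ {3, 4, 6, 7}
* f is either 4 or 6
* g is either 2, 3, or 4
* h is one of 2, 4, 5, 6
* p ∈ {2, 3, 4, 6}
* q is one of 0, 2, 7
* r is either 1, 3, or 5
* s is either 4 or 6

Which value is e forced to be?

Among the 8 variables, 0 fits only q (and all 8 values in {0, 1, 2, 3, 4, 5, 6, 7} must be used), so q = 0.
The 7 still-open variables draw from only 7 values {1, 2, 3, 4, 5, 6, 7}, so each is used; only r can be 1, hence r = 1.
Among the 6 still-open variables, 5 fits only h (and all 6 values in {2, 3, 4, 5, 6, 7} must be used), so h = 5.
The 5 still-open variables together cover exactly {2, 3, 4, 6, 7} — 5 values for 5 variables — and 7 appears only in e's list, so e = 7.

7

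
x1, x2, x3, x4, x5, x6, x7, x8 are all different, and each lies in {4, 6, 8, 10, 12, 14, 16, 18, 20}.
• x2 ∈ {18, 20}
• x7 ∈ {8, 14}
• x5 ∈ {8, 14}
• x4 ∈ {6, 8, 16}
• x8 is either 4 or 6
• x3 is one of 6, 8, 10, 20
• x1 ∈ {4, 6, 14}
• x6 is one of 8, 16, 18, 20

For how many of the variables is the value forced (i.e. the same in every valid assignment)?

The 8 variables draw from only 8 values {4, 6, 8, 10, 14, 16, 18, 20}, so each is used; only x3 can be 10, hence x3 = 10.
x5 and x7 share exactly the 2 values {8, 14}; by pigeonhole those values go to them, so strike 8, 14 from x1, x4, x6.
x1 and x8 between them cover only {4, 6} — a naked pair. Remove those values from x4.
x4 must be 16 (only option left). Remove 16 from x6.
Determined: x3=10, x4=16. The other variables each still have more than one consistent value. That makes 2.

2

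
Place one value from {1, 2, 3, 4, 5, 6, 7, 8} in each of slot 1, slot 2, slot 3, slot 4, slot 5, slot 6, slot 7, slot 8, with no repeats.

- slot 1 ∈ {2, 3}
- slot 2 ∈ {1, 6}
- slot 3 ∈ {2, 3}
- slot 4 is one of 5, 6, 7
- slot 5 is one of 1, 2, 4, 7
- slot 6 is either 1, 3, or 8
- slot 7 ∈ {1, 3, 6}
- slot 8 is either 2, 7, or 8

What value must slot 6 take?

8

The 8 variables draw from only 8 values {1, 2, 3, 4, 5, 6, 7, 8}, so each is used; only slot 5 can be 4, hence slot 5 = 4.
The 7 still-open variables together cover exactly {1, 2, 3, 5, 6, 7, 8} — 7 values for 7 variables — and 5 appears only in slot 4's list, so slot 4 = 5.
Among the 6 still-open variables, 7 fits only slot 8 (and all 6 values in {1, 2, 3, 6, 7, 8} must be used), so slot 8 = 7.
Among the 5 still-open variables, 8 fits only slot 6 (and all 5 values in {1, 2, 3, 6, 8} must be used), so slot 6 = 8.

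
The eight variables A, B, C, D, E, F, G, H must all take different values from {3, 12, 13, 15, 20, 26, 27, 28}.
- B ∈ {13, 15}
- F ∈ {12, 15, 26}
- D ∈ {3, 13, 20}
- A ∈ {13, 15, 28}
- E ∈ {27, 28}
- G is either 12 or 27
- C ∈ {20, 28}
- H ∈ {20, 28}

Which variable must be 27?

The 8 variables together cover exactly {3, 12, 13, 15, 20, 26, 27, 28} — 8 values for 8 variables — and 3 appears only in D's list, so D = 3.
The 7 still-open variables together cover exactly {12, 13, 15, 20, 26, 27, 28} — 7 values for 7 variables — and 26 appears only in F's list, so F = 26.
The 6 still-open variables draw from only 6 values {12, 13, 15, 20, 27, 28}, so each is used; only G can be 12, hence G = 12.
The 5 still-open variables draw from only 5 values {13, 15, 20, 27, 28}, so each is used; only E can be 27, hence E = 27.

E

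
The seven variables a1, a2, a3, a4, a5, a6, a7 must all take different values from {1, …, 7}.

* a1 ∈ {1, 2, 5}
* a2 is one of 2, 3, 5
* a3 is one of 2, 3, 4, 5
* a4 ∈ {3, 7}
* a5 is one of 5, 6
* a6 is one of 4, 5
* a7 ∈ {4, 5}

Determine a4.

7

Among the 7 variables, 1 fits only a1 (and all 7 values in {1, 2, 3, 4, 5, 6, 7} must be used), so a1 = 1.
The 6 still-open variables together cover exactly {2, 3, 4, 5, 6, 7} — 6 values for 6 variables — and 6 appears only in a5's list, so a5 = 6.
The 5 still-open variables draw from only 5 values {2, 3, 4, 5, 7}, so each is used; only a4 can be 7, hence a4 = 7.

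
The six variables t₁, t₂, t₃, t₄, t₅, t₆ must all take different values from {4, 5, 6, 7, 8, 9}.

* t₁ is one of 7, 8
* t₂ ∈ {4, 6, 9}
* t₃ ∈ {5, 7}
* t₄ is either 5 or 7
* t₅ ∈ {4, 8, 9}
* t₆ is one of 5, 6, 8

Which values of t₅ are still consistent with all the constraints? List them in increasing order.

4, 9

The 2 variables t₃ and t₄ are confined to {5, 7}, which locks those values in; drop them from t₁, t₆.
t₁'s domain is down to {8}, so t₁ = 8. Strike 8 from t₅, t₆.
t₆ has just one choice, so t₆ = 6. Strike 6 from t₂.
No further eliminations apply; t₅ can still be any of 4, 9.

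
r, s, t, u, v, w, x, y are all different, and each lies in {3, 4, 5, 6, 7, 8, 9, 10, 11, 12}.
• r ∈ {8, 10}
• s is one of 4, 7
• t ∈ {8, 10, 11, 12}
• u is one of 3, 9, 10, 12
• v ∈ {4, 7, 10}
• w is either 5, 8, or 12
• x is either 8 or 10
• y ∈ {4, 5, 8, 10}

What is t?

11

r and x share exactly the 2 values {8, 10}; by pigeonhole those values go to them, so strike 8, 10 from t, u, v, w, y.
The 2 variables s and v are confined to {4, 7}, which locks those values in; drop them from y.
y's domain is down to {5}, so y = 5. So w can't be 5.
That leaves w = 12. Eliminate 12 elsewhere: t, u.
So t = 11.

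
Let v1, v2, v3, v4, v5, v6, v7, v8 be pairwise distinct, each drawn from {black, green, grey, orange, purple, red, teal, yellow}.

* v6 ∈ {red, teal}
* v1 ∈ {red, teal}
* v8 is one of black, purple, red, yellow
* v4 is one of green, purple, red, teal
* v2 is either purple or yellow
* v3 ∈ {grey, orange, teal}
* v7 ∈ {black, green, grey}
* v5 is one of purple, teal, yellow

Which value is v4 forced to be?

green

The 8 variables draw from only 8 values {black, green, grey, orange, purple, red, teal, yellow}, so each is used; only v3 can be orange, hence v3 = orange.
Among the 7 still-open variables, grey fits only v7 (and all 7 values in {black, green, grey, purple, red, teal, yellow} must be used), so v7 = grey.
The 6 still-open variables together cover exactly {black, green, purple, red, teal, yellow} — 6 values for 6 variables — and black appears only in v8's list, so v8 = black.
Among the 5 still-open variables, green fits only v4 (and all 5 values in {green, purple, red, teal, yellow} must be used), so v4 = green.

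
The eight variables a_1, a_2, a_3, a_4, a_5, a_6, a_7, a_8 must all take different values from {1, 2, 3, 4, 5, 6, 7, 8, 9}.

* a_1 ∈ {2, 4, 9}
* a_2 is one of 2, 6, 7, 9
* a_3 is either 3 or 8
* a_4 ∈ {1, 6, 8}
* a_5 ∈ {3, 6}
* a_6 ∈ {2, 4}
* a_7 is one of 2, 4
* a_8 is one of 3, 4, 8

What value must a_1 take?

9

The 8 variables together cover exactly {1, 2, 3, 4, 6, 7, 8, 9} — 8 values for 8 variables — and 1 appears only in a_4's list, so a_4 = 1.
The 7 still-open variables together cover exactly {2, 3, 4, 6, 7, 8, 9} — 7 values for 7 variables — and 7 appears only in a_2's list, so a_2 = 7.
The 6 still-open variables draw from only 6 values {2, 3, 4, 6, 8, 9}, so each is used; only a_5 can be 6, hence a_5 = 6.
The 5 still-open variables together cover exactly {2, 3, 4, 8, 9} — 5 values for 5 variables — and 9 appears only in a_1's list, so a_1 = 9.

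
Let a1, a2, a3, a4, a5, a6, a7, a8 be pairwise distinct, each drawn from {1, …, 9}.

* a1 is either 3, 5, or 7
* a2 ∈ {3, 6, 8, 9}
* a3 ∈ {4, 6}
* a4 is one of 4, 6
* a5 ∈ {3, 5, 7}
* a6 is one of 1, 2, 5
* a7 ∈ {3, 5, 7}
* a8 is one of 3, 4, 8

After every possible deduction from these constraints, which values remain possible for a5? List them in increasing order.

3, 5, 7

a3 and a4 between them cover only {4, 6} — a naked pair. Remove those values from a2, a8.
The 3 variables a1, a5, a7 are confined to {3, 5, 7}, which locks those values in; drop them from a2, a6, a8.
a8's domain is down to {8}, so a8 = 8. Strike 8 from a2.
a2 has just one choice, so a2 = 9.
No further eliminations apply; a5 can still be any of 3, 5, 7.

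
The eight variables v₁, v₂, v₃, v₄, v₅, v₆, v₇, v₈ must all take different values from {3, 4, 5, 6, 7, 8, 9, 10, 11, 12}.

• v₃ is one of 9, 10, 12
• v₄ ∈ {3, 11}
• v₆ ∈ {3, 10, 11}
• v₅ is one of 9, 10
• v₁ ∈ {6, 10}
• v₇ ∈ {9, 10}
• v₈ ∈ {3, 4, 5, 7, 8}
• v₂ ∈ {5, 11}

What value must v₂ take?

v₅ and v₇ share exactly the 2 values {9, 10}; by pigeonhole those values go to them, so strike 9, 10 from v₁, v₃, v₆.
That leaves v₁ = 6.
v₃'s domain is down to {12}, so v₃ = 12.
v₄ and v₆ share exactly the 2 values {3, 11}; by pigeonhole those values go to them, so strike 3, 11 from v₂, v₈.
So v₂ = 5.

5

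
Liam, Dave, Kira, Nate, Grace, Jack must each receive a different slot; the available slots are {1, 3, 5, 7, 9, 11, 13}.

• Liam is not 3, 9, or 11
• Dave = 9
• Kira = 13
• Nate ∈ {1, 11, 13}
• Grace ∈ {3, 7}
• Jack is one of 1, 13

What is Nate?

11

Dave's domain is down to {9}, so Dave = 9.
Kira's domain is down to {13}, so Kira = 13. Eliminate 13 elsewhere: Liam, Nate, Jack.
That leaves Jack = 1. So Liam, Nate can't be 1.
So Nate = 11.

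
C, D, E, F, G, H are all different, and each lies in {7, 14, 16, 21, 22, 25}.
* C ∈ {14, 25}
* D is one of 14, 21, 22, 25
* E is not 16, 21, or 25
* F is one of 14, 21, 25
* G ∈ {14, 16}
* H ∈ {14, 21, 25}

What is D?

The 6 variables together cover exactly {7, 14, 16, 21, 22, 25} — 6 values for 6 variables — and 7 appears only in E's list, so E = 7.
The 5 still-open variables draw from only 5 values {14, 16, 21, 22, 25}, so each is used; only G can be 16, hence G = 16.
Among the 4 still-open variables, 22 fits only D (and all 4 values in {14, 21, 22, 25} must be used), so D = 22.

22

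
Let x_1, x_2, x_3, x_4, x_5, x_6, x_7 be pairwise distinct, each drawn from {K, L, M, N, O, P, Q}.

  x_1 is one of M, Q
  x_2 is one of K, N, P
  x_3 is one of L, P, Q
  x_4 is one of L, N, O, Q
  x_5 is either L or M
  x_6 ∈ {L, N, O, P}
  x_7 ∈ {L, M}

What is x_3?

P

The 7 variables draw from only 7 values {K, L, M, N, O, P, Q}, so each is used; only x_2 can be K, hence x_2 = K.
x_5 and x_7 between them cover only {L, M} — a naked pair. Remove those values from x_1, x_3, x_4, x_6.
x_1's domain is down to {Q}, so x_1 = Q. Strike Q from x_3, x_4.
So x_3 = P.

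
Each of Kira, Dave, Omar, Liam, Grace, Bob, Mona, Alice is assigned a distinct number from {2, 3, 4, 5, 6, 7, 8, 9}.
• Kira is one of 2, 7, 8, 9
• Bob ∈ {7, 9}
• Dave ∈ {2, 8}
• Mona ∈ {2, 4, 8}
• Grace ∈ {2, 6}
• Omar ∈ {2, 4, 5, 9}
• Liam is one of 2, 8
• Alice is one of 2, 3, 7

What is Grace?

The 8 variables draw from only 8 values {2, 3, 4, 5, 6, 7, 8, 9}, so each is used; only Alice can be 3, hence Alice = 3.
The 7 still-open variables draw from only 7 values {2, 4, 5, 6, 7, 8, 9}, so each is used; only Omar can be 5, hence Omar = 5.
The 6 still-open variables together cover exactly {2, 4, 6, 7, 8, 9} — 6 values for 6 variables — and 4 appears only in Mona's list, so Mona = 4.
The 5 still-open variables draw from only 5 values {2, 6, 7, 8, 9}, so each is used; only Grace can be 6, hence Grace = 6.

6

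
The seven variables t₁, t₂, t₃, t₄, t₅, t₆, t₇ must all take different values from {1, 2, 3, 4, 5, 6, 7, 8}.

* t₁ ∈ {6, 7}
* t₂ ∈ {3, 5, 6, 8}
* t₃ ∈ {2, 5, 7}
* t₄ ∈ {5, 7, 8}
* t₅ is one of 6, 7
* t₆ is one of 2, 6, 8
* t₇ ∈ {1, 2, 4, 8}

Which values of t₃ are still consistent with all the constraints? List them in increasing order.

2, 5

t₁ and t₅ between them cover only {6, 7} — a naked pair. Remove those values from t₂, t₃, t₄, t₆.
t₃, t₄, t₆ share exactly the 3 values {2, 5, 8}; by pigeonhole those values go to them, so strike 2, 5, 8 from t₂, t₇.
t₂ must be 3 (only option left).
No further eliminations apply; t₃ can still be any of 2, 5.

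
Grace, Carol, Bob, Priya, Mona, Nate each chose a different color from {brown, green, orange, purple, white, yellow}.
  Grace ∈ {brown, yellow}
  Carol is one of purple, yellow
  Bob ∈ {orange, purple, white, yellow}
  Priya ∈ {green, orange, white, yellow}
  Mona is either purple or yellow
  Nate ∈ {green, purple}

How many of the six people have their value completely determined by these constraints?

2

The 6 variables draw from only 6 values {brown, green, orange, purple, white, yellow}, so each is used; only Grace can be brown, hence Grace = brown.
The 2 variables Carol and Mona are confined to {purple, yellow}, which locks those values in; drop them from Bob, Priya, Nate.
Nate must be green (only option left). Strike green from Priya.
Determined: Grace=brown, Nate=green. The other people each still have more than one consistent value. That makes 2.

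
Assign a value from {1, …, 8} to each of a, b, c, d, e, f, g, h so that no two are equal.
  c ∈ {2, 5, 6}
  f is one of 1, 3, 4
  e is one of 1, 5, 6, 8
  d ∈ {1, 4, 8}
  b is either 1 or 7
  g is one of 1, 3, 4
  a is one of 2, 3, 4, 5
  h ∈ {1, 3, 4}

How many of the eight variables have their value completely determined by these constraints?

2

The 8 variables together cover exactly {1, 2, 3, 4, 5, 6, 7, 8} — 8 values for 8 variables — and 7 appears only in b's list, so b = 7.
The 3 variables f, g, h are confined to {1, 3, 4}, which locks those values in; drop them from a, d, e.
d must be 8 (only option left). Eliminate 8 elsewhere: e.
Determined: b=7, d=8. The other variables each still have more than one consistent value. That makes 2.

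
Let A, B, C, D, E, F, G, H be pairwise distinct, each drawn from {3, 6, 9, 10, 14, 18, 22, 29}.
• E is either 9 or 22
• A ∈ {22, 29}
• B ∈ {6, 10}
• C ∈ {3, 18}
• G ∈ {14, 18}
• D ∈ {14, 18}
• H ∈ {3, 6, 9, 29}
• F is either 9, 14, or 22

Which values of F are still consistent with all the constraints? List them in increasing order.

Among the 8 variables, 10 fits only B (and all 8 values in {3, 6, 9, 10, 14, 18, 22, 29} must be used), so B = 10.
Among the 7 still-open variables, 6 fits only H (and all 7 values in {3, 6, 9, 14, 18, 22, 29} must be used), so H = 6.
Among the 6 still-open variables, 3 fits only C (and all 6 values in {3, 9, 14, 18, 22, 29} must be used), so C = 3.
The 5 still-open variables draw from only 5 values {9, 14, 18, 22, 29}, so each is used; only A can be 29, hence A = 29.
D and G share exactly the 2 values {14, 18}; by pigeonhole those values go to them, so strike 14, 18 from F.
No further eliminations apply; F can still be any of 9, 22.

9, 22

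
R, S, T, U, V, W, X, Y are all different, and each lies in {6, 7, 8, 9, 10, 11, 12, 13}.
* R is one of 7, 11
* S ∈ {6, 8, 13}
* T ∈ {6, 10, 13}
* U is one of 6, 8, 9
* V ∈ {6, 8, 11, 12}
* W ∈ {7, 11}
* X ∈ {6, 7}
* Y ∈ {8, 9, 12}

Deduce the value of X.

Among the 8 variables, 10 fits only T (and all 8 values in {6, 7, 8, 9, 10, 11, 12, 13} must be used), so T = 10.
Among the 7 still-open variables, 13 fits only S (and all 7 values in {6, 7, 8, 9, 11, 12, 13} must be used), so S = 13.
The 2 variables R and W are confined to {7, 11}, which locks those values in; drop them from V, X.
So X = 6.

6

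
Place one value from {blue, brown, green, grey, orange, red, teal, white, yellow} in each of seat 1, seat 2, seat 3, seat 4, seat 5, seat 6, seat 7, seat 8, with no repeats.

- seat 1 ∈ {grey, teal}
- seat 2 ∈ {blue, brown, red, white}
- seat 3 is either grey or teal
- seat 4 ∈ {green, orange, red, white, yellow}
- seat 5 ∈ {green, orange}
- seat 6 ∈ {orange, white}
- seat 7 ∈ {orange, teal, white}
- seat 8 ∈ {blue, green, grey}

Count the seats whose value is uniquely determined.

2

The 2 variables seat 1 and seat 3 are confined to {grey, teal}, which locks those values in; drop them from seat 7, seat 8.
The 2 variables seat 6 and seat 7 are confined to {orange, white}, which locks those values in; drop them from seat 2, seat 4, seat 5.
seat 5 must be green (only option left). So seat 4, seat 8 can't be green.
That leaves seat 8 = blue. Strike blue from seat 2.
Determined: seat 5=green, seat 8=blue. The other seats each still have more than one consistent value. That makes 2.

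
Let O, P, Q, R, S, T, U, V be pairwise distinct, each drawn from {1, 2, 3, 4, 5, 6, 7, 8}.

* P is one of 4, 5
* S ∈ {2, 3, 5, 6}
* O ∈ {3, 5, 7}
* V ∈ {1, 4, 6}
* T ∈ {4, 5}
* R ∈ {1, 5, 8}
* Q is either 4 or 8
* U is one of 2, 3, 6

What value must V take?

Among the 8 variables, 7 fits only O (and all 8 values in {1, 2, 3, 4, 5, 6, 7, 8} must be used), so O = 7.
P and T share exactly the 2 values {4, 5}; by pigeonhole those values go to them, so strike 4, 5 from Q, R, S, V.
Q has just one choice, so Q = 8. So R can't be 8.
R has just one choice, so R = 1. Eliminate 1 elsewhere: V.
So V = 6.

6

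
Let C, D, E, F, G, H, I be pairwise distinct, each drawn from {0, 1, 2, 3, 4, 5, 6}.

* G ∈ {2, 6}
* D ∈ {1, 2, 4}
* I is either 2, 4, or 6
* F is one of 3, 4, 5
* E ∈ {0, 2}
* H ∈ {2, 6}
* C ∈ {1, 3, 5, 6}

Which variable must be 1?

The 7 variables together cover exactly {0, 1, 2, 3, 4, 5, 6} — 7 values for 7 variables — and 0 appears only in E's list, so E = 0.
The 2 variables G and H are confined to {2, 6}, which locks those values in; drop them from C, D, I.
That leaves I = 4. Strike 4 from D, F.
So 1 goes to D.

D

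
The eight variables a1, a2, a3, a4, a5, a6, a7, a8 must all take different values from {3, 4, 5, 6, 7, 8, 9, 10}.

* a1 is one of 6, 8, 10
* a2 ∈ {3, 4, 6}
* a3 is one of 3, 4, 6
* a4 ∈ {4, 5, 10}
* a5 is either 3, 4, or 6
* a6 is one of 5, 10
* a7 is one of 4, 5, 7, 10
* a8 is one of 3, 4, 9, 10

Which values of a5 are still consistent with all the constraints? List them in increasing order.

Among the 8 variables, 7 fits only a7 (and all 8 values in {3, 4, 5, 6, 7, 8, 9, 10} must be used), so a7 = 7.
The 7 still-open variables together cover exactly {3, 4, 5, 6, 8, 9, 10} — 7 values for 7 variables — and 8 appears only in a1's list, so a1 = 8.
The 6 still-open variables draw from only 6 values {3, 4, 5, 6, 9, 10}, so each is used; only a8 can be 9, hence a8 = 9.
a2, a3, a5 share exactly the 3 values {3, 4, 6}; by pigeonhole those values go to them, so strike 3, 4, 6 from a4.
No further eliminations apply; a5 can still be any of 3, 4, 6.

3, 4, 6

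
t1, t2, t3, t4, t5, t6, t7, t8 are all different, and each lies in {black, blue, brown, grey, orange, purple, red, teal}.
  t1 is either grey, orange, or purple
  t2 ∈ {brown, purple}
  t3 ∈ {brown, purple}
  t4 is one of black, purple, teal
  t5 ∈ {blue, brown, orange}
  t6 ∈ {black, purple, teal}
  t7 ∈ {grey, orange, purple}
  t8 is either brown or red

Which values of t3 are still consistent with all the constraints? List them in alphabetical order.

Among the 8 variables, blue fits only t5 (and all 8 values in {black, blue, brown, grey, orange, purple, red, teal} must be used), so t5 = blue.
The 7 still-open variables draw from only 7 values {black, brown, grey, orange, purple, red, teal}, so each is used; only t8 can be red, hence t8 = red.
t2 and t3 between them cover only {brown, purple} — a naked pair. Remove those values from t1, t4, t6, t7.
No further eliminations apply; t3 can still be any of brown, purple.

brown, purple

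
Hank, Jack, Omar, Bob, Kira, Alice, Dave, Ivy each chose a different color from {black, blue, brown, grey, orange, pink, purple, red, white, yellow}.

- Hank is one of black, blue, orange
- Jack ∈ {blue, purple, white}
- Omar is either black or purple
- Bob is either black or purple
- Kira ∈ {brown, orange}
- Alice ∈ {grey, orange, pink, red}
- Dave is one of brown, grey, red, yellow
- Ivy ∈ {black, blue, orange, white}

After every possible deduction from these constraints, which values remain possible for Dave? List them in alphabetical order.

grey, red, yellow

Omar and Bob share exactly the 2 values {black, purple}; by pigeonhole those values go to them, so strike black, purple from Hank, Jack, Ivy.
Hank, Jack, Ivy share exactly the 3 values {blue, orange, white}; by pigeonhole those values go to them, so strike blue, orange, white from Kira, Alice.
Kira has just one choice, so Kira = brown. Strike brown from Dave.
No further eliminations apply; Dave can still be any of grey, red, yellow.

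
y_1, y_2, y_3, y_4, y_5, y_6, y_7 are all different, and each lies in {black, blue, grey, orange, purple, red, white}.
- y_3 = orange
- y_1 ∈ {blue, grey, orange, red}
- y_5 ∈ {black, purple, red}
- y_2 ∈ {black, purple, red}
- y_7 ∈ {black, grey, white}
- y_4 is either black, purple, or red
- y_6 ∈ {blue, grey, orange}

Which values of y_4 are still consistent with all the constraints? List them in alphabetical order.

y_3 has just one choice, so y_3 = orange. Remove orange from y_1, y_6.
The 6 still-open variables draw from only 6 values {black, blue, grey, purple, red, white}, so each is used; only y_7 can be white, hence y_7 = white.
The 3 variables y_2, y_4, y_5 are confined to {black, purple, red}, which locks those values in; drop them from y_1.
No further eliminations apply; y_4 can still be any of black, purple, red.

black, purple, red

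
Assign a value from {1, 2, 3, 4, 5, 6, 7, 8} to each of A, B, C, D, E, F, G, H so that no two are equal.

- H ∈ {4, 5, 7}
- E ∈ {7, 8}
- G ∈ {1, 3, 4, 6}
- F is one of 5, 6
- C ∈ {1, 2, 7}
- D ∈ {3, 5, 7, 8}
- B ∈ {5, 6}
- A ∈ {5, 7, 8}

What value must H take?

Among the 8 variables, 2 fits only C (and all 8 values in {1, 2, 3, 4, 5, 6, 7, 8} must be used), so C = 2.
The 7 still-open variables draw from only 7 values {1, 3, 4, 5, 6, 7, 8}, so each is used; only G can be 1, hence G = 1.
Among the 6 still-open variables, 3 fits only D (and all 6 values in {3, 4, 5, 6, 7, 8} must be used), so D = 3.
The 5 still-open variables together cover exactly {4, 5, 6, 7, 8} — 5 values for 5 variables — and 4 appears only in H's list, so H = 4.

4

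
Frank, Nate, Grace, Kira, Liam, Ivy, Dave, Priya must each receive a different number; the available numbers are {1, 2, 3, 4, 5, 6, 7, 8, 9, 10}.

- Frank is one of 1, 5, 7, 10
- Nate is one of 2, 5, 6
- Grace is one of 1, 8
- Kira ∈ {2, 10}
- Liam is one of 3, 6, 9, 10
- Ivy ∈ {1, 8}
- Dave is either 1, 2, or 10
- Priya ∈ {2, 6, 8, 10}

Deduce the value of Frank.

Grace and Ivy between them cover only {1, 8} — a naked pair. Remove those values from Frank, Dave, Priya.
Kira and Dave share exactly the 2 values {2, 10}; by pigeonhole those values go to them, so strike 2, 10 from Frank, Nate, Liam, Priya.
Priya must be 6 (only option left). Remove 6 from Nate, Liam.
Nate's domain is down to {5}, so Nate = 5. Remove 5 from Frank.
So Frank = 7.

7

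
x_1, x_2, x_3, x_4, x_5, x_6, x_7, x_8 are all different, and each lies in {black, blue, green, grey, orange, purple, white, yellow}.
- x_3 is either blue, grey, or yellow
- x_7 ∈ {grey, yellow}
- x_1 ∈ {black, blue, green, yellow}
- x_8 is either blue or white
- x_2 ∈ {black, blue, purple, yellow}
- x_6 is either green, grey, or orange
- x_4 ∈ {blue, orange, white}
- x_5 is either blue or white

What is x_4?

orange

Among the 8 variables, purple fits only x_2 (and all 8 values in {black, blue, green, grey, orange, purple, white, yellow} must be used), so x_2 = purple.
Among the 7 still-open variables, black fits only x_1 (and all 7 values in {black, blue, green, grey, orange, white, yellow} must be used), so x_1 = black.
Among the 6 still-open variables, green fits only x_6 (and all 6 values in {blue, green, grey, orange, white, yellow} must be used), so x_6 = green.
The 5 still-open variables draw from only 5 values {blue, grey, orange, white, yellow}, so each is used; only x_4 can be orange, hence x_4 = orange.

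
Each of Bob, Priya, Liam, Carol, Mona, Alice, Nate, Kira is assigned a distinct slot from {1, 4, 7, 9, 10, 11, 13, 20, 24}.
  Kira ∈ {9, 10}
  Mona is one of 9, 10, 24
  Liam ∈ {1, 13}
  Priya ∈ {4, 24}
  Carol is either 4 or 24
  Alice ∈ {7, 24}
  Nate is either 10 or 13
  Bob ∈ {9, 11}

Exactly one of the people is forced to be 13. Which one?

Nate

The 8 variables together cover exactly {1, 4, 7, 9, 10, 11, 13, 24} — 8 values for 8 variables — and 1 appears only in Liam's list, so Liam = 1.
The 7 still-open variables together cover exactly {4, 7, 9, 10, 11, 13, 24} — 7 values for 7 variables — and 7 appears only in Alice's list, so Alice = 7.
The 6 still-open variables together cover exactly {4, 9, 10, 11, 13, 24} — 6 values for 6 variables — and 11 appears only in Bob's list, so Bob = 11.
Among the 5 still-open variables, 13 fits only Nate (and all 5 values in {4, 9, 10, 13, 24} must be used), so Nate = 13.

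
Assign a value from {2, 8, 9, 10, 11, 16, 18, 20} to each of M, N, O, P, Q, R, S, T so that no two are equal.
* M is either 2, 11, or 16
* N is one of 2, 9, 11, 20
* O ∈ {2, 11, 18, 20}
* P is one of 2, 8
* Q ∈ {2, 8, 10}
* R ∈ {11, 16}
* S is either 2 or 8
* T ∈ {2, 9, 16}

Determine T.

Among the 8 variables, 10 fits only Q (and all 8 values in {2, 8, 9, 10, 11, 16, 18, 20} must be used), so Q = 10.
The 7 still-open variables together cover exactly {2, 8, 9, 11, 16, 18, 20} — 7 values for 7 variables — and 18 appears only in O's list, so O = 18.
Among the 6 still-open variables, 20 fits only N (and all 6 values in {2, 8, 9, 11, 16, 20} must be used), so N = 20.
The 5 still-open variables together cover exactly {2, 8, 9, 11, 16} — 5 values for 5 variables — and 9 appears only in T's list, so T = 9.

9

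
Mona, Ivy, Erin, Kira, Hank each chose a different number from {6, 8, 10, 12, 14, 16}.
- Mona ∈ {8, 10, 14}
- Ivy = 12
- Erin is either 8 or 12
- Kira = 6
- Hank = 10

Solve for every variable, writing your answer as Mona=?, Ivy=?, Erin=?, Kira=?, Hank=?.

Ivy has just one choice, so Ivy = 12. Remove 12 from Erin.
Erin's domain is down to {8}, so Erin = 8. Strike 8 from Mona.
Kira's domain is down to {6}, so Kira = 6.
Hank must be 10 (only option left). So Mona can't be 10.
That leaves Mona = 14.

Mona=14, Ivy=12, Erin=8, Kira=6, Hank=10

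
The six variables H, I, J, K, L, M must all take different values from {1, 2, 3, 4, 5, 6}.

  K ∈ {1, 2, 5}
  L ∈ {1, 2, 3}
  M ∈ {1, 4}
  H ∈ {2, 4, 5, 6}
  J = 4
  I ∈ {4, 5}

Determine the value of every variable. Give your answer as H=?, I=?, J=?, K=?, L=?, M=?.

J's domain is down to {4}, so J = 4. Remove 4 from H, I, M.
M must be 1 (only option left). Eliminate 1 elsewhere: K, L.
I must be 5 (only option left). Eliminate 5 elsewhere: H, K.
K must be 2 (only option left). Remove 2 from H, L.
L must be 3 (only option left).
H has just one choice, so H = 6.

H=6, I=5, J=4, K=2, L=3, M=1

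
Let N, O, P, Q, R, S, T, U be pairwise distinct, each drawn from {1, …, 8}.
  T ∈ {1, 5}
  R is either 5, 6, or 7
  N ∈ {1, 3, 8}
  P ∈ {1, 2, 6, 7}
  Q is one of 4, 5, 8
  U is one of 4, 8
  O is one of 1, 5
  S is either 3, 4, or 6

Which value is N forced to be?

The 8 variables draw from only 8 values {1, 2, 3, 4, 5, 6, 7, 8}, so each is used; only P can be 2, hence P = 2.
The 7 still-open variables draw from only 7 values {1, 3, 4, 5, 6, 7, 8}, so each is used; only R can be 7, hence R = 7.
Among the 6 still-open variables, 6 fits only S (and all 6 values in {1, 3, 4, 5, 6, 8} must be used), so S = 6.
The 5 still-open variables together cover exactly {1, 3, 4, 5, 8} — 5 values for 5 variables — and 3 appears only in N's list, so N = 3.

3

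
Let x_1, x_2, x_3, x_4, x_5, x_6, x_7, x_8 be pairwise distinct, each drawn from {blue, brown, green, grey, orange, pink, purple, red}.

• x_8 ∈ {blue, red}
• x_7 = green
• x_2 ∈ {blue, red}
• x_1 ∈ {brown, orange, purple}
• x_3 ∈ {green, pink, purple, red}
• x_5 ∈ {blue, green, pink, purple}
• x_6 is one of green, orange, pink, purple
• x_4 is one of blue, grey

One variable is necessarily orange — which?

x_6

x_7 must be green (only option left). Eliminate green elsewhere: x_3, x_5, x_6.
The 7 still-open variables together cover exactly {blue, brown, grey, orange, pink, purple, red} — 7 values for 7 variables — and brown appears only in x_1's list, so x_1 = brown.
The 6 still-open variables draw from only 6 values {blue, grey, orange, pink, purple, red}, so each is used; only x_4 can be grey, hence x_4 = grey.
The 5 still-open variables draw from only 5 values {blue, orange, pink, purple, red}, so each is used; only x_6 can be orange, hence x_6 = orange.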